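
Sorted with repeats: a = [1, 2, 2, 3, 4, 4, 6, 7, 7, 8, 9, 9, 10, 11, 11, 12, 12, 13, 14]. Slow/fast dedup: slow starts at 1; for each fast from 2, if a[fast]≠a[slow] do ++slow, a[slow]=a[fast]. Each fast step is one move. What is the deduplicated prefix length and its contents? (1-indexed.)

slow=1 fast=2: a[fast]=2≠a[slow]=1 write a[2]=2, slow++,fast++
slow=2 fast=3: a[fast]=2=a[slow] dup, fast++
slow=2 fast=4: a[fast]=3≠a[slow]=2 write a[3]=3, slow++,fast++
slow=3 fast=5: a[fast]=4≠a[slow]=3 write a[4]=4, slow++,fast++
slow=4 fast=6: a[fast]=4=a[slow] dup, fast++
slow=4 fast=7: a[fast]=6≠a[slow]=4 write a[5]=6, slow++,fast++
slow=5 fast=8: a[fast]=7≠a[slow]=6 write a[6]=7, slow++,fast++
slow=6 fast=9: a[fast]=7=a[slow] dup, fast++
slow=6 fast=10: a[fast]=8≠a[slow]=7 write a[7]=8, slow++,fast++
slow=7 fast=11: a[fast]=9≠a[slow]=8 write a[8]=9, slow++,fast++
slow=8 fast=12: a[fast]=9=a[slow] dup, fast++
slow=8 fast=13: a[fast]=10≠a[slow]=9 write a[9]=10, slow++,fast++
slow=9 fast=14: a[fast]=11≠a[slow]=10 write a[10]=11, slow++,fast++
slow=10 fast=15: a[fast]=11=a[slow] dup, fast++
slow=10 fast=16: a[fast]=12≠a[slow]=11 write a[11]=12, slow++,fast++
slow=11 fast=17: a[fast]=12=a[slow] dup, fast++
slow=11 fast=18: a[fast]=13≠a[slow]=12 write a[12]=13, slow++,fast++
slow=12 fast=19: a[fast]=14≠a[slow]=13 write a[13]=14, slow++,fast++

length 13; prefix = [1, 2, 3, 4, 6, 7, 8, 9, 10, 11, 12, 13, 14]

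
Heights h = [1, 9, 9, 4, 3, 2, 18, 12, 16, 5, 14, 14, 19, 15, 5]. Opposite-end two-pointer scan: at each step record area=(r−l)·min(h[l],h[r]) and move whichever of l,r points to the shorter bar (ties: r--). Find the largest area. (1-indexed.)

max area = 108

[1,15] min(1,5)*14=14 best=14 * → l++
[2,15] min(9,5)*13=65 best=65 * → r--
[2,14] min(9,15)*12=108 best=108 * → l++
[3,14] min(9,15)*11=99 best=108 → l++
[4,14] min(4,15)*10=40 best=108 → l++
[5,14] min(3,15)*9=27 best=108 → l++
[6,14] min(2,15)*8=16 best=108 → l++
[7,14] min(18,15)*7=105 best=108 → r--
[7,13] min(18,19)*6=108 best=108 → l++
[8,13] min(12,19)*5=60 best=108 → l++
[9,13] min(16,19)*4=64 best=108 → l++
[10,13] min(5,19)*3=15 best=108 → l++
[11,13] min(14,19)*2=28 best=108 → l++
[12,13] min(14,19)*1=14 best=108 → l++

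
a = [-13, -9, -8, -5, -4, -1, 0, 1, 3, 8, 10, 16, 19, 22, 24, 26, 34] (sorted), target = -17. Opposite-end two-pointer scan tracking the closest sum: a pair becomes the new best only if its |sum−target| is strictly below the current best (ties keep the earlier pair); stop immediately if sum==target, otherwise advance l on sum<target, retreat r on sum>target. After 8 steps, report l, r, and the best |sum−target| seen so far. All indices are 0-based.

l=0, r=8, best |Δ|=12

[0,16] -13+34=21 d=38 * → r--
[0,15] -13+26=13 d=30 * → r--
[0,14] -13+24=11 d=28 * → r--
[0,13] -13+22=9 d=26 * → r--
[0,12] -13+19=6 d=23 * → r--
[0,11] -13+16=3 d=20 * → r--
[0,10] -13+10=-3 d=14 * → r--
[0,9] -13+8=-5 d=12 * → r--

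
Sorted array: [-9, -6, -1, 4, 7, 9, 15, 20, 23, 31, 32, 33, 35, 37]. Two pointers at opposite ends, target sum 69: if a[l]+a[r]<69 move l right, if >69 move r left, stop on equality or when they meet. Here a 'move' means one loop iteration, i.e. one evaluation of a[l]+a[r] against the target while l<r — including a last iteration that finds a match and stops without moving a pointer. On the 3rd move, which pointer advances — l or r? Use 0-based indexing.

[0,13] -9+37=28 <69 → l++
[1,13] -6+37=31 <69 → l++
[2,13] -1+37=36 <69 → l++

l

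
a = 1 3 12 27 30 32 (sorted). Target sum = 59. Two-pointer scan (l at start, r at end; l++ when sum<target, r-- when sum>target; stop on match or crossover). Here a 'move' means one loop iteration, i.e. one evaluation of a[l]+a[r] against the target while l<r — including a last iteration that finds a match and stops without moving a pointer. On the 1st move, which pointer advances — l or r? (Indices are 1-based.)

[1,6] 1+32=33 <59 → l++

l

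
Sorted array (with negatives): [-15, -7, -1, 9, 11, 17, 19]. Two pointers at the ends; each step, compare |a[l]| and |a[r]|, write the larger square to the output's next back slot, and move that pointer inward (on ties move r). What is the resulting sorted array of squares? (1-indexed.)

[1, 49, 81, 121, 225, 289, 361]

l=1 r=7: |-15|<=|19| out[7]=361, r--
l=1 r=6: |-15|<=|17| out[6]=289, r--
l=1 r=5: |-15|>|11| out[5]=225, l++
l=2 r=5: |-7|<=|11| out[4]=121, r--
l=2 r=4: |-7|<=|9| out[3]=81, r--
l=2 r=3: |-7|>|-1| out[2]=49, l++
l=3 r=3: |-1|<=|-1| out[1]=1, r--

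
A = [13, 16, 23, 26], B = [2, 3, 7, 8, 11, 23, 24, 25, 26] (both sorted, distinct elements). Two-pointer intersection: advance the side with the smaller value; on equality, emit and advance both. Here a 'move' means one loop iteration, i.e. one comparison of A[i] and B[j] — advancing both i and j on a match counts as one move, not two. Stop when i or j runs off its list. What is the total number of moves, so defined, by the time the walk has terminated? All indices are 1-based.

i=1 j=1: 13>2, j++
i=1 j=2: 13>3, j++
i=1 j=3: 13>7, j++
i=1 j=4: 13>8, j++
i=1 j=5: 13>11, j++
i=1 j=6: 13<23, i++
i=2 j=6: 16<23, i++
i=3 j=6: 23==23 emit, i++,j++
i=4 j=7: 26>24, j++
i=4 j=8: 26>25, j++
i=4 j=9: 26==26 emit, i++,j++

11 moves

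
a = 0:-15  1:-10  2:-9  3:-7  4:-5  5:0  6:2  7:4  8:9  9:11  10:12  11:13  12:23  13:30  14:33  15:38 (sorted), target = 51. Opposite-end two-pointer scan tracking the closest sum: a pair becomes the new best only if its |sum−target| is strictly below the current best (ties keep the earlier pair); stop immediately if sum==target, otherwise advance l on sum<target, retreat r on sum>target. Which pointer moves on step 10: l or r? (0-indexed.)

l

l=0 r=15: -15+38=23 d=28 *, l++
l=1 r=15: -10+38=28 d=23 *, l++
l=2 r=15: -9+38=29 d=22 *, l++
l=3 r=15: -7+38=31 d=20 *, l++
l=4 r=15: -5+38=33 d=18 *, l++
l=5 r=15: 0+38=38 d=13 *, l++
l=6 r=15: 2+38=40 d=11 *, l++
l=7 r=15: 4+38=42 d=9 *, l++
l=8 r=15: 9+38=47 d=4 *, l++
l=9 r=15: 11+38=49 d=2 *, l++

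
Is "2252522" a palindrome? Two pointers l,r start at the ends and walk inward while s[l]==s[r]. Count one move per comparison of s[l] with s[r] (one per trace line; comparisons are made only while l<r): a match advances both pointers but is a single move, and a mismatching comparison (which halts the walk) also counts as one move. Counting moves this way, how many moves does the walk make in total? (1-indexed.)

3 moves

l=1 r=7: '2'=='2', l++,r--
l=2 r=6: '2'=='2', l++,r--
l=3 r=5: '5'=='5', l++,r--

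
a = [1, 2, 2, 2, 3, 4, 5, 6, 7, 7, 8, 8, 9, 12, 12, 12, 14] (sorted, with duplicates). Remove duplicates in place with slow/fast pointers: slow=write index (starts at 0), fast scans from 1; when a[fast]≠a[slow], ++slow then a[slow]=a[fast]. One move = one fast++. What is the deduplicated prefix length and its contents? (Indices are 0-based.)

length 11; prefix = [1, 2, 3, 4, 5, 6, 7, 8, 9, 12, 14]

slow=0 fast=1: a[fast]=2≠a[slow]=1 write a[1]=2, slow++,fast++
slow=1 fast=2: a[fast]=2=a[slow] dup, fast++
slow=1 fast=3: a[fast]=2=a[slow] dup, fast++
slow=1 fast=4: a[fast]=3≠a[slow]=2 write a[2]=3, slow++,fast++
slow=2 fast=5: a[fast]=4≠a[slow]=3 write a[3]=4, slow++,fast++
slow=3 fast=6: a[fast]=5≠a[slow]=4 write a[4]=5, slow++,fast++
slow=4 fast=7: a[fast]=6≠a[slow]=5 write a[5]=6, slow++,fast++
slow=5 fast=8: a[fast]=7≠a[slow]=6 write a[6]=7, slow++,fast++
slow=6 fast=9: a[fast]=7=a[slow] dup, fast++
slow=6 fast=10: a[fast]=8≠a[slow]=7 write a[7]=8, slow++,fast++
slow=7 fast=11: a[fast]=8=a[slow] dup, fast++
slow=7 fast=12: a[fast]=9≠a[slow]=8 write a[8]=9, slow++,fast++
slow=8 fast=13: a[fast]=12≠a[slow]=9 write a[9]=12, slow++,fast++
slow=9 fast=14: a[fast]=12=a[slow] dup, fast++
slow=9 fast=15: a[fast]=12=a[slow] dup, fast++
slow=9 fast=16: a[fast]=14≠a[slow]=12 write a[10]=14, slow++,fast++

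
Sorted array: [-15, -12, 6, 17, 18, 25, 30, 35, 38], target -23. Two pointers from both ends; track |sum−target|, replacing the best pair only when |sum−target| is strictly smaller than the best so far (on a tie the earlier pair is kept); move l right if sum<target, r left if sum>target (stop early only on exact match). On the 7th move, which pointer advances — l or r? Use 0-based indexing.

[0,8] -15+38=23 d=46 * → r--
[0,7] -15+35=20 d=43 * → r--
[0,6] -15+30=15 d=38 * → r--
[0,5] -15+25=10 d=33 * → r--
[0,4] -15+18=3 d=26 * → r--
[0,3] -15+17=2 d=25 * → r--
[0,2] -15+6=-9 d=14 * → r--

r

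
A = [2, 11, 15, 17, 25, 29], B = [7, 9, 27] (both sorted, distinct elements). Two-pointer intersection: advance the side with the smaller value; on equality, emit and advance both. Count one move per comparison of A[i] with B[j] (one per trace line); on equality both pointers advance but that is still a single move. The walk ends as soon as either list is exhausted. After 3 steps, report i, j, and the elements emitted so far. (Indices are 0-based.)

i=0 j=0: 2<7, i++
i=1 j=0: 11>7, j++
i=1 j=1: 11>9, j++

i=1, j=2, emitted=[]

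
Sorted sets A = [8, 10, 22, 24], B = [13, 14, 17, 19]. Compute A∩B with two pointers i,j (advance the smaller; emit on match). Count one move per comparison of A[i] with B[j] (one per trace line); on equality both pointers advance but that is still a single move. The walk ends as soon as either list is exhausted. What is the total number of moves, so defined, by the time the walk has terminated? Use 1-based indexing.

6 moves

i=1 j=1: 8<13, i++
i=2 j=1: 10<13, i++
i=3 j=1: 22>13, j++
i=3 j=2: 22>14, j++
i=3 j=3: 22>17, j++
i=3 j=4: 22>19, j++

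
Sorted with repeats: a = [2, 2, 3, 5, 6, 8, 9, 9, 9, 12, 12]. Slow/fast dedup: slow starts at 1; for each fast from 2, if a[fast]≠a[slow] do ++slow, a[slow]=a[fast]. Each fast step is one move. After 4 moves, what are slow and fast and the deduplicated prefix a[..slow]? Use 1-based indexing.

(s=1,f=2) a[fast]=2=a[slow] dup → fast++
(s=1,f=3) a[fast]=3≠a[slow]=2 write a[2]=3 → slow++,fast++
(s=2,f=4) a[fast]=5≠a[slow]=3 write a[3]=5 → slow++,fast++
(s=3,f=5) a[fast]=6≠a[slow]=5 write a[4]=6 → slow++,fast++

slow=4, fast=6, prefix=[2, 3, 5, 6]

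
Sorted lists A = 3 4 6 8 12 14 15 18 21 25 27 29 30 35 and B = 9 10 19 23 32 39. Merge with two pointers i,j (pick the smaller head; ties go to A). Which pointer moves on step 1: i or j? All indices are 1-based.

i=1 j=1: A[i]=3<=B[j]=9 take 3, i++

i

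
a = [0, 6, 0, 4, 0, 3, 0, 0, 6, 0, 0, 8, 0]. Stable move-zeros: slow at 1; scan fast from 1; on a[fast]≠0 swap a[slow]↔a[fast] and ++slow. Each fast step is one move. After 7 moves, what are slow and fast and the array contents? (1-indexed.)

slow=4, fast=8, a=[6, 4, 3, 0, 0, 0, 0, 0, 6, 0, 0, 8, 0]

(s=1,f=1) a[fast]=0 → fast++
(s=1,f=2) a[fast]=6≠0 swap→a[1]=6 → slow++,fast++
(s=2,f=3) a[fast]=0 → fast++
(s=2,f=4) a[fast]=4≠0 swap→a[2]=4 → slow++,fast++
(s=3,f=5) a[fast]=0 → fast++
(s=3,f=6) a[fast]=3≠0 swap→a[3]=3 → slow++,fast++
(s=4,f=7) a[fast]=0 → fast++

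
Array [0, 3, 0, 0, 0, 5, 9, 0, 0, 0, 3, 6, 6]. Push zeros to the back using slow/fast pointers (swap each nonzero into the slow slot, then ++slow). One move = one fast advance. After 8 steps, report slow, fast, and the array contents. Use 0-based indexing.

slow=0 fast=0: a[fast]=0, fast++
slow=0 fast=1: a[fast]=3≠0 swap→a[0]=3, slow++,fast++
slow=1 fast=2: a[fast]=0, fast++
slow=1 fast=3: a[fast]=0, fast++
slow=1 fast=4: a[fast]=0, fast++
slow=1 fast=5: a[fast]=5≠0 swap→a[1]=5, slow++,fast++
slow=2 fast=6: a[fast]=9≠0 swap→a[2]=9, slow++,fast++
slow=3 fast=7: a[fast]=0, fast++

slow=3, fast=8, a=[3, 5, 9, 0, 0, 0, 0, 0, 0, 0, 3, 6, 6]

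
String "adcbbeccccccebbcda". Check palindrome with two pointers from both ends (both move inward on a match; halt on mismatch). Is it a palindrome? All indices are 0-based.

palindrome

l=0 r=17: 'a'=='a', l++,r--
l=1 r=16: 'd'=='d', l++,r--
l=2 r=15: 'c'=='c', l++,r--
l=3 r=14: 'b'=='b', l++,r--
l=4 r=13: 'b'=='b', l++,r--
l=5 r=12: 'e'=='e', l++,r--
l=6 r=11: 'c'=='c', l++,r--
l=7 r=10: 'c'=='c', l++,r--
l=8 r=9: 'c'=='c', l++,r--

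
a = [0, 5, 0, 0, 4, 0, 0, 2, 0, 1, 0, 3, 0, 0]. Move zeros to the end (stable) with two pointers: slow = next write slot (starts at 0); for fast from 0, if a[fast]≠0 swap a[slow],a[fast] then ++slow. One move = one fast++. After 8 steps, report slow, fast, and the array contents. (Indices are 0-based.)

slow=0 fast=0: a[fast]=0, fast++
slow=0 fast=1: a[fast]=5≠0 swap→a[0]=5, slow++,fast++
slow=1 fast=2: a[fast]=0, fast++
slow=1 fast=3: a[fast]=0, fast++
slow=1 fast=4: a[fast]=4≠0 swap→a[1]=4, slow++,fast++
slow=2 fast=5: a[fast]=0, fast++
slow=2 fast=6: a[fast]=0, fast++
slow=2 fast=7: a[fast]=2≠0 swap→a[2]=2, slow++,fast++

slow=3, fast=8, a=[5, 4, 2, 0, 0, 0, 0, 0, 0, 1, 0, 3, 0, 0]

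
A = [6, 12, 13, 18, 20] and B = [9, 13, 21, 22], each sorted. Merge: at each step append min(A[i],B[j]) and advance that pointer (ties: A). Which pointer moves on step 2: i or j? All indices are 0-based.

j

[i=0,j=0] A[i]=6<=B[j]=9 take 6 → i++
[i=1,j=0] A[i]=12>B[j]=9 take 9 → j++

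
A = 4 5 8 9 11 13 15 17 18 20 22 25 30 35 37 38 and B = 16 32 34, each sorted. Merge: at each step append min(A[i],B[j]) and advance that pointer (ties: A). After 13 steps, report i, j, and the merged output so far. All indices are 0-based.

i=12, j=1, merged so far=[4, 5, 8, 9, 11, 13, 15, 16, 17, 18, 20, 22, 25]

i=0 j=0: A[i]=4<=B[j]=16 take 4, i++
i=1 j=0: A[i]=5<=B[j]=16 take 5, i++
i=2 j=0: A[i]=8<=B[j]=16 take 8, i++
i=3 j=0: A[i]=9<=B[j]=16 take 9, i++
i=4 j=0: A[i]=11<=B[j]=16 take 11, i++
i=5 j=0: A[i]=13<=B[j]=16 take 13, i++
i=6 j=0: A[i]=15<=B[j]=16 take 15, i++
i=7 j=0: A[i]=17>B[j]=16 take 16, j++
i=7 j=1: A[i]=17<=B[j]=32 take 17, i++
i=8 j=1: A[i]=18<=B[j]=32 take 18, i++
i=9 j=1: A[i]=20<=B[j]=32 take 20, i++
i=10 j=1: A[i]=22<=B[j]=32 take 22, i++
i=11 j=1: A[i]=25<=B[j]=32 take 25, i++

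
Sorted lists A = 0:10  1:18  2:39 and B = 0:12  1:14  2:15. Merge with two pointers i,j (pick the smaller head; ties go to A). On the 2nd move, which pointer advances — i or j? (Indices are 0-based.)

j

i=0 j=0: A[i]=10<=B[j]=12 take 10, i++
i=1 j=0: A[i]=18>B[j]=12 take 12, j++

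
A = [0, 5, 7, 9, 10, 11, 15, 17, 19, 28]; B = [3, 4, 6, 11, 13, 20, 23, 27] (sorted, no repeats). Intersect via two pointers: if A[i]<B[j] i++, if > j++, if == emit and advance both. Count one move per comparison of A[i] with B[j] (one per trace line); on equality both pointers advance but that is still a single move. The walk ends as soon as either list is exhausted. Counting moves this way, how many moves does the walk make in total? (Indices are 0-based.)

i=0 j=0: 0<3, i++
i=1 j=0: 5>3, j++
i=1 j=1: 5>4, j++
i=1 j=2: 5<6, i++
i=2 j=2: 7>6, j++
i=2 j=3: 7<11, i++
i=3 j=3: 9<11, i++
i=4 j=3: 10<11, i++
i=5 j=3: 11==11 emit, i++,j++
i=6 j=4: 15>13, j++
i=6 j=5: 15<20, i++
i=7 j=5: 17<20, i++
i=8 j=5: 19<20, i++
i=9 j=5: 28>20, j++
i=9 j=6: 28>23, j++
i=9 j=7: 28>27, j++

16 moves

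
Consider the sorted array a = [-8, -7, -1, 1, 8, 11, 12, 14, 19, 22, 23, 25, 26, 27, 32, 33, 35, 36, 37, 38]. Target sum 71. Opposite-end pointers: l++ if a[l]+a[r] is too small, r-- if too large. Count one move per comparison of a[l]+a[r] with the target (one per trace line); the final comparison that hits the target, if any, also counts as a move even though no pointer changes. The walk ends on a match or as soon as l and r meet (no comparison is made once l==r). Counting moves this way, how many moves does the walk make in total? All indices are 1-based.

[1,20] -8+38=30 <71 → l++
[2,20] -7+38=31 <71 → l++
[3,20] -1+38=37 <71 → l++
[4,20] 1+38=39 <71 → l++
[5,20] 8+38=46 <71 → l++
[6,20] 11+38=49 <71 → l++
[7,20] 12+38=50 <71 → l++
[8,20] 14+38=52 <71 → l++
[9,20] 19+38=57 <71 → l++
[10,20] 22+38=60 <71 → l++
[11,20] 23+38=61 <71 → l++
[12,20] 25+38=63 <71 → l++
[13,20] 26+38=64 <71 → l++
[14,20] 27+38=65 <71 → l++
[15,20] 32+38=70 <71 → l++
[16,20] 33+38=71 → found

16 moves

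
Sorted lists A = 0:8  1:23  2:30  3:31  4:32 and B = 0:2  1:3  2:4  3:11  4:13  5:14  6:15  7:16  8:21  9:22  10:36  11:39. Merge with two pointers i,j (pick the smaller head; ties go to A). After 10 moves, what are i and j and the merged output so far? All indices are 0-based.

i=1, j=9, merged so far=[2, 3, 4, 8, 11, 13, 14, 15, 16, 21]

[i=0,j=0] A[i]=8>B[j]=2 take 2 → j++
[i=0,j=1] A[i]=8>B[j]=3 take 3 → j++
[i=0,j=2] A[i]=8>B[j]=4 take 4 → j++
[i=0,j=3] A[i]=8<=B[j]=11 take 8 → i++
[i=1,j=3] A[i]=23>B[j]=11 take 11 → j++
[i=1,j=4] A[i]=23>B[j]=13 take 13 → j++
[i=1,j=5] A[i]=23>B[j]=14 take 14 → j++
[i=1,j=6] A[i]=23>B[j]=15 take 15 → j++
[i=1,j=7] A[i]=23>B[j]=16 take 16 → j++
[i=1,j=8] A[i]=23>B[j]=21 take 21 → j++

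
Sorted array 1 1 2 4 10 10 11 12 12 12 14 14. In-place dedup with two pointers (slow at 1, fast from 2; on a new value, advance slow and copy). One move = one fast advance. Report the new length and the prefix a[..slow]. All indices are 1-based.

slow=1 fast=2: a[fast]=1=a[slow] dup, fast++
slow=1 fast=3: a[fast]=2≠a[slow]=1 write a[2]=2, slow++,fast++
slow=2 fast=4: a[fast]=4≠a[slow]=2 write a[3]=4, slow++,fast++
slow=3 fast=5: a[fast]=10≠a[slow]=4 write a[4]=10, slow++,fast++
slow=4 fast=6: a[fast]=10=a[slow] dup, fast++
slow=4 fast=7: a[fast]=11≠a[slow]=10 write a[5]=11, slow++,fast++
slow=5 fast=8: a[fast]=12≠a[slow]=11 write a[6]=12, slow++,fast++
slow=6 fast=9: a[fast]=12=a[slow] dup, fast++
slow=6 fast=10: a[fast]=12=a[slow] dup, fast++
slow=6 fast=11: a[fast]=14≠a[slow]=12 write a[7]=14, slow++,fast++
slow=7 fast=12: a[fast]=14=a[slow] dup, fast++

length 7; prefix = [1, 2, 4, 10, 11, 12, 14]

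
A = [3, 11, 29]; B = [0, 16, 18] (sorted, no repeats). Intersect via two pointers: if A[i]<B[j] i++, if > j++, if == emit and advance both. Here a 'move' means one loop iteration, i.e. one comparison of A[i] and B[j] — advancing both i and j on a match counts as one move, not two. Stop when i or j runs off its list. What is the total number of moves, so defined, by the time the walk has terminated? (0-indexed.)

i=0 j=0: 3>0, j++
i=0 j=1: 3<16, i++
i=1 j=1: 11<16, i++
i=2 j=1: 29>16, j++
i=2 j=2: 29>18, j++

5 moves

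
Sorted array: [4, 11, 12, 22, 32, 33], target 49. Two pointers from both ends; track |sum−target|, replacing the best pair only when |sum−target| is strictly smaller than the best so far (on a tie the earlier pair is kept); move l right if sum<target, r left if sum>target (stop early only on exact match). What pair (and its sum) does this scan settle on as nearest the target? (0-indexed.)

[0,5] 4+33=37 d=12 * → l++
[1,5] 11+33=44 d=5 * → l++
[2,5] 12+33=45 d=4 * → l++
[3,5] 22+33=55 d=6 → r--
[3,4] 22+32=54 d=5 → r--

pair (12, 33) with sum 45 (|Δ|=4)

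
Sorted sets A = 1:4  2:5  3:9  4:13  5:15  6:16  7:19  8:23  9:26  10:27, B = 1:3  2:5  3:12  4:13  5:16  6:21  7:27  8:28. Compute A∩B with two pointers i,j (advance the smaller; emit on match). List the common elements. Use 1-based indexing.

intersection = [5, 13, 16, 27]

i=1 j=1: 4>3, j++
i=1 j=2: 4<5, i++
i=2 j=2: 5==5 emit, i++,j++
i=3 j=3: 9<12, i++
i=4 j=3: 13>12, j++
i=4 j=4: 13==13 emit, i++,j++
i=5 j=5: 15<16, i++
i=6 j=5: 16==16 emit, i++,j++
i=7 j=6: 19<21, i++
i=8 j=6: 23>21, j++
i=8 j=7: 23<27, i++
i=9 j=7: 26<27, i++
i=10 j=7: 27==27 emit, i++,j++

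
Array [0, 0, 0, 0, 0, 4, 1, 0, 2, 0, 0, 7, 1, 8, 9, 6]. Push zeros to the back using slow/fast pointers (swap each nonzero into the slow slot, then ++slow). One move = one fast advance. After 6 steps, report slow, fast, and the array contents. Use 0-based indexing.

(s=0,f=0) a[fast]=0 → fast++
(s=0,f=1) a[fast]=0 → fast++
(s=0,f=2) a[fast]=0 → fast++
(s=0,f=3) a[fast]=0 → fast++
(s=0,f=4) a[fast]=0 → fast++
(s=0,f=5) a[fast]=4≠0 swap→a[0]=4 → slow++,fast++

slow=1, fast=6, a=[4, 0, 0, 0, 0, 0, 1, 0, 2, 0, 0, 7, 1, 8, 9, 6]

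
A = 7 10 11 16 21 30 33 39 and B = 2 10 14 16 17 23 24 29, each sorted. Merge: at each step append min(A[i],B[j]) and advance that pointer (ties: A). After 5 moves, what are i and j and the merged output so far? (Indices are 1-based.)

[i=1,j=1] A[i]=7>B[j]=2 take 2 → j++
[i=1,j=2] A[i]=7<=B[j]=10 take 7 → i++
[i=2,j=2] A[i]=10<=B[j]=10 take 10 → i++
[i=3,j=2] A[i]=11>B[j]=10 take 10 → j++
[i=3,j=3] A[i]=11<=B[j]=14 take 11 → i++

i=4, j=3, merged so far=[2, 7, 10, 10, 11]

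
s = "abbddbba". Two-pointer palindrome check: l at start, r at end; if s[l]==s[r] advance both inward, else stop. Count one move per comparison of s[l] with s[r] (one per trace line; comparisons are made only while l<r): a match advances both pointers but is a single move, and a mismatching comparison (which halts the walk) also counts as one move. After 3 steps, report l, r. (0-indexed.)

[0,7] 'a'=='a' → l++,r--
[1,6] 'b'=='b' → l++,r--
[2,5] 'b'=='b' → l++,r--

l=3, r=4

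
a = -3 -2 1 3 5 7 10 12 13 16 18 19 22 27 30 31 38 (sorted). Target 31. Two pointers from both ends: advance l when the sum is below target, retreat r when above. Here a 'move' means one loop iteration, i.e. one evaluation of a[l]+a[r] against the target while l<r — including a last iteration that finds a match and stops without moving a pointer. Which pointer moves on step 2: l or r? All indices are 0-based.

l

l=0 r=16: -3+38=35 >31, r--
l=0 r=15: -3+31=28 <31, l++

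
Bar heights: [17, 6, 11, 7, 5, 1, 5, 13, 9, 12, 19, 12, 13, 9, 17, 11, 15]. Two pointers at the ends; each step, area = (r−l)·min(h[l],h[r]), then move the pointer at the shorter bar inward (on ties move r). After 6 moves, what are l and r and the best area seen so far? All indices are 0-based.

l=0, r=10, best area=240

[0,16] min(17,15)*16=240 best=240 * → r--
[0,15] min(17,11)*15=165 best=240 → r--
[0,14] min(17,17)*14=238 best=240 → r--
[0,13] min(17,9)*13=117 best=240 → r--
[0,12] min(17,13)*12=156 best=240 → r--
[0,11] min(17,12)*11=132 best=240 → r--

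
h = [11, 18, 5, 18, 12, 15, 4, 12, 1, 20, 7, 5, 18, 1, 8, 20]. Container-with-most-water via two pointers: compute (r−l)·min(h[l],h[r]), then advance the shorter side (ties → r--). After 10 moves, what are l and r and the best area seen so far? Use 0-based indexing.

[0,15] min(11,20)*15=165 best=165 * → l++
[1,15] min(18,20)*14=252 best=252 * → l++
[2,15] min(5,20)*13=65 best=252 → l++
[3,15] min(18,20)*12=216 best=252 → l++
[4,15] min(12,20)*11=132 best=252 → l++
[5,15] min(15,20)*10=150 best=252 → l++
[6,15] min(4,20)*9=36 best=252 → l++
[7,15] min(12,20)*8=96 best=252 → l++
[8,15] min(1,20)*7=7 best=252 → l++
[9,15] min(20,20)*6=120 best=252 → r--

l=9, r=14, best area=252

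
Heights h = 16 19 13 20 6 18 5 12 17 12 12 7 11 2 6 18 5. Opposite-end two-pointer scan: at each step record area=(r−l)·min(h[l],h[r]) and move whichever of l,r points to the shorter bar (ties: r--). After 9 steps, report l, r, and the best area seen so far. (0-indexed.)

l=1, r=8, best area=252

[0,16] min(16,5)*16=80 best=80 * → r--
[0,15] min(16,18)*15=240 best=240 * → l++
[1,15] min(19,18)*14=252 best=252 * → r--
[1,14] min(19,6)*13=78 best=252 → r--
[1,13] min(19,2)*12=24 best=252 → r--
[1,12] min(19,11)*11=121 best=252 → r--
[1,11] min(19,7)*10=70 best=252 → r--
[1,10] min(19,12)*9=108 best=252 → r--
[1,9] min(19,12)*8=96 best=252 → r--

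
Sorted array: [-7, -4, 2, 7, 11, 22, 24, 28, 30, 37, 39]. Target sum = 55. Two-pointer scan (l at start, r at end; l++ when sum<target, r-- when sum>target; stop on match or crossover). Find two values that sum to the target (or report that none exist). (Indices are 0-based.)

no pair

[0,10] -7+39=32 <55 → l++
[1,10] -4+39=35 <55 → l++
[2,10] 2+39=41 <55 → l++
[3,10] 7+39=46 <55 → l++
[4,10] 11+39=50 <55 → l++
[5,10] 22+39=61 >55 → r--
[5,9] 22+37=59 >55 → r--
[5,8] 22+30=52 <55 → l++
[6,8] 24+30=54 <55 → l++
[7,8] 28+30=58 >55 → r--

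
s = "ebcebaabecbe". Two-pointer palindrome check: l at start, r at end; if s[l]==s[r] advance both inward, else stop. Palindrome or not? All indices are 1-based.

l=1 r=12: 'e'=='e', l++,r--
l=2 r=11: 'b'=='b', l++,r--
l=3 r=10: 'c'=='c', l++,r--
l=4 r=9: 'e'=='e', l++,r--
l=5 r=8: 'b'=='b', l++,r--
l=6 r=7: 'a'=='a', l++,r--

palindrome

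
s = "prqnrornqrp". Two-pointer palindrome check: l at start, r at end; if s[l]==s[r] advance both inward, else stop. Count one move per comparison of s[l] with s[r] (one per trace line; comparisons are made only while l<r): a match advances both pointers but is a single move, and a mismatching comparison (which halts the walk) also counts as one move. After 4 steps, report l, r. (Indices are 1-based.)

l=5, r=7

l=1 r=11: 'p'=='p', l++,r--
l=2 r=10: 'r'=='r', l++,r--
l=3 r=9: 'q'=='q', l++,r--
l=4 r=8: 'n'=='n', l++,r--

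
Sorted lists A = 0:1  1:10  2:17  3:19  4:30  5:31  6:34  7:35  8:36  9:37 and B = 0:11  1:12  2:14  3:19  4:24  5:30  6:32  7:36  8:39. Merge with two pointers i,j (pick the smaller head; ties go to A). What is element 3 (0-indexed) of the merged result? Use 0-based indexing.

[i=0,j=0] A[i]=1<=B[j]=11 take 1 → i++
[i=1,j=0] A[i]=10<=B[j]=11 take 10 → i++
[i=2,j=0] A[i]=17>B[j]=11 take 11 → j++
[i=2,j=1] A[i]=17>B[j]=12 take 12 → j++
[i=2,j=2] A[i]=17>B[j]=14 take 14 → j++
[i=2,j=3] A[i]=17<=B[j]=19 take 17 → i++
[i=3,j=3] A[i]=19<=B[j]=19 take 19 → i++
[i=4,j=3] A[i]=30>B[j]=19 take 19 → j++
[i=4,j=4] A[i]=30>B[j]=24 take 24 → j++
[i=4,j=5] A[i]=30<=B[j]=30 take 30 → i++
[i=5,j=5] A[i]=31>B[j]=30 take 30 → j++
[i=5,j=6] A[i]=31<=B[j]=32 take 31 → i++
[i=6,j=6] A[i]=34>B[j]=32 take 32 → j++
[i=6,j=7] A[i]=34<=B[j]=36 take 34 → i++
[i=7,j=7] A[i]=35<=B[j]=36 take 35 → i++
[i=8,j=7] A[i]=36<=B[j]=36 take 36 → i++
[i=9,j=7] A[i]=37>B[j]=36 take 36 → j++
[i=9,j=8] A[i]=37<=B[j]=39 take 37 → i++
[i=10,j=8] A done, take B[j]=39 → j++

merged[3] = 12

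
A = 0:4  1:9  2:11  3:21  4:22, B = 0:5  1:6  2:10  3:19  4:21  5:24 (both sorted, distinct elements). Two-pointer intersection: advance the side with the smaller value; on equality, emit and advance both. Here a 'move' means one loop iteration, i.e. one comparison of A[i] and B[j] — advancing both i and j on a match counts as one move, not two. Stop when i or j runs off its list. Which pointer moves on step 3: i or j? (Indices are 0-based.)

j

[i=0,j=0] 4<5 → i++
[i=1,j=0] 9>5 → j++
[i=1,j=1] 9>6 → j++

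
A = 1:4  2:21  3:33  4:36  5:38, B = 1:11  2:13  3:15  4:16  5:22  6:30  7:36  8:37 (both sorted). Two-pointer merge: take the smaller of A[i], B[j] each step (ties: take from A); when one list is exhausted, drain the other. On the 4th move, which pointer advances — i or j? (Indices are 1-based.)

j

i=1 j=1: A[i]=4<=B[j]=11 take 4, i++
i=2 j=1: A[i]=21>B[j]=11 take 11, j++
i=2 j=2: A[i]=21>B[j]=13 take 13, j++
i=2 j=3: A[i]=21>B[j]=15 take 15, j++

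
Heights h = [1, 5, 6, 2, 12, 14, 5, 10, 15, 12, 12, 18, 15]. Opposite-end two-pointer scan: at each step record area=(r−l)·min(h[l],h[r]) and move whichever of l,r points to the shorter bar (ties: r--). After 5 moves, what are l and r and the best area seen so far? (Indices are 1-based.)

[1,13] min(1,15)*12=12 best=12 * → l++
[2,13] min(5,15)*11=55 best=55 * → l++
[3,13] min(6,15)*10=60 best=60 * → l++
[4,13] min(2,15)*9=18 best=60 → l++
[5,13] min(12,15)*8=96 best=96 * → l++

l=6, r=13, best area=96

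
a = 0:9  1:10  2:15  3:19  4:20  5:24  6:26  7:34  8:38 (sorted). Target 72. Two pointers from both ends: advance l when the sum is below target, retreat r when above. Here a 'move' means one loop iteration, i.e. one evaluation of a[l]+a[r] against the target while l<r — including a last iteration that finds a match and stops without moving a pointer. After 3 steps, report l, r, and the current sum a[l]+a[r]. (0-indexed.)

l=3, r=8, sum=57

[0,8] 9+38=47 <72 → l++
[1,8] 10+38=48 <72 → l++
[2,8] 15+38=53 <72 → l++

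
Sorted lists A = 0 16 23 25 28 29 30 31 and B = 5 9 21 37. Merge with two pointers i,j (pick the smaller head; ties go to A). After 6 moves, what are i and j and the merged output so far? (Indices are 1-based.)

i=4, j=4, merged so far=[0, 5, 9, 16, 21, 23]

i=1 j=1: A[i]=0<=B[j]=5 take 0, i++
i=2 j=1: A[i]=16>B[j]=5 take 5, j++
i=2 j=2: A[i]=16>B[j]=9 take 9, j++
i=2 j=3: A[i]=16<=B[j]=21 take 16, i++
i=3 j=3: A[i]=23>B[j]=21 take 21, j++
i=3 j=4: A[i]=23<=B[j]=37 take 23, i++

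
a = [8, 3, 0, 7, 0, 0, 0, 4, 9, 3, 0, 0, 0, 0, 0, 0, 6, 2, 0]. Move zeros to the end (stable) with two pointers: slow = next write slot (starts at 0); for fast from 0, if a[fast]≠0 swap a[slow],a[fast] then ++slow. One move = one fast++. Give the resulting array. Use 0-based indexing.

(s=0,f=0) a[fast]=8≠0 swap→a[0]=8 → slow++,fast++
(s=1,f=1) a[fast]=3≠0 swap→a[1]=3 → slow++,fast++
(s=2,f=2) a[fast]=0 → fast++
(s=2,f=3) a[fast]=7≠0 swap→a[2]=7 → slow++,fast++
(s=3,f=4) a[fast]=0 → fast++
(s=3,f=5) a[fast]=0 → fast++
(s=3,f=6) a[fast]=0 → fast++
(s=3,f=7) a[fast]=4≠0 swap→a[3]=4 → slow++,fast++
(s=4,f=8) a[fast]=9≠0 swap→a[4]=9 → slow++,fast++
(s=5,f=9) a[fast]=3≠0 swap→a[5]=3 → slow++,fast++
(s=6,f=10) a[fast]=0 → fast++
(s=6,f=11) a[fast]=0 → fast++
(s=6,f=12) a[fast]=0 → fast++
(s=6,f=13) a[fast]=0 → fast++
(s=6,f=14) a[fast]=0 → fast++
(s=6,f=15) a[fast]=0 → fast++
(s=6,f=16) a[fast]=6≠0 swap→a[6]=6 → slow++,fast++
(s=7,f=17) a[fast]=2≠0 swap→a[7]=2 → slow++,fast++
(s=8,f=18) a[fast]=0 → fast++

[8, 3, 7, 4, 9, 3, 6, 2, 0, 0, 0, 0, 0, 0, 0, 0, 0, 0, 0]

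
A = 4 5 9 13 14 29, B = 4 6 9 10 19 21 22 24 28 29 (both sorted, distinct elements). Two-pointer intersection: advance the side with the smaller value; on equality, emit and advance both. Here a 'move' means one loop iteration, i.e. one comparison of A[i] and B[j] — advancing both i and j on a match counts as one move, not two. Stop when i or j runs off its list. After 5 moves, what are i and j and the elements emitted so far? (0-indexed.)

[i=0,j=0] 4==4 emit → i++,j++
[i=1,j=1] 5<6 → i++
[i=2,j=1] 9>6 → j++
[i=2,j=2] 9==9 emit → i++,j++
[i=3,j=3] 13>10 → j++

i=3, j=4, emitted=[4, 9]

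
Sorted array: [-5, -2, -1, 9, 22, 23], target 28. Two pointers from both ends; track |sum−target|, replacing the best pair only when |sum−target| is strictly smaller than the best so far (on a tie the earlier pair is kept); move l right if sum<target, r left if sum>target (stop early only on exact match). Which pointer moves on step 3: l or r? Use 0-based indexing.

[0,5] -5+23=18 d=10 * → l++
[1,5] -2+23=21 d=7 * → l++
[2,5] -1+23=22 d=6 * → l++

l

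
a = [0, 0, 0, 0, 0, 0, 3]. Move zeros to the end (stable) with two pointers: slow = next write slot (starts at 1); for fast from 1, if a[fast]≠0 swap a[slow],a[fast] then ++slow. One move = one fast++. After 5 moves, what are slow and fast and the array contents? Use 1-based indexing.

slow=1 fast=1: a[fast]=0, fast++
slow=1 fast=2: a[fast]=0, fast++
slow=1 fast=3: a[fast]=0, fast++
slow=1 fast=4: a[fast]=0, fast++
slow=1 fast=5: a[fast]=0, fast++

slow=1, fast=6, a=[0, 0, 0, 0, 0, 0, 3]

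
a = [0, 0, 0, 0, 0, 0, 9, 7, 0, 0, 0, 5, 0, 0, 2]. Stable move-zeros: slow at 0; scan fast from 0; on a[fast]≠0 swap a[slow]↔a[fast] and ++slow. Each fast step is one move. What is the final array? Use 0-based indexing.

[9, 7, 5, 2, 0, 0, 0, 0, 0, 0, 0, 0, 0, 0, 0]

(s=0,f=0) a[fast]=0 → fast++
(s=0,f=1) a[fast]=0 → fast++
(s=0,f=2) a[fast]=0 → fast++
(s=0,f=3) a[fast]=0 → fast++
(s=0,f=4) a[fast]=0 → fast++
(s=0,f=5) a[fast]=0 → fast++
(s=0,f=6) a[fast]=9≠0 swap→a[0]=9 → slow++,fast++
(s=1,f=7) a[fast]=7≠0 swap→a[1]=7 → slow++,fast++
(s=2,f=8) a[fast]=0 → fast++
(s=2,f=9) a[fast]=0 → fast++
(s=2,f=10) a[fast]=0 → fast++
(s=2,f=11) a[fast]=5≠0 swap→a[2]=5 → slow++,fast++
(s=3,f=12) a[fast]=0 → fast++
(s=3,f=13) a[fast]=0 → fast++
(s=3,f=14) a[fast]=2≠0 swap→a[3]=2 → slow++,fast++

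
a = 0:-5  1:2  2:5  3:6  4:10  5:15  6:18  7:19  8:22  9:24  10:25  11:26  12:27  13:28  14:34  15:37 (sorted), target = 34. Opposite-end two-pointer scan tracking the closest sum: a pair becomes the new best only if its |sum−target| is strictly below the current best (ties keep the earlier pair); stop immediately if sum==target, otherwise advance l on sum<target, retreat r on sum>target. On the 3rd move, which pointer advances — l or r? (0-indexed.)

r

l=0 r=15: -5+37=32 d=2 *, l++
l=1 r=15: 2+37=39 d=5, r--
l=1 r=14: 2+34=36 d=2, r--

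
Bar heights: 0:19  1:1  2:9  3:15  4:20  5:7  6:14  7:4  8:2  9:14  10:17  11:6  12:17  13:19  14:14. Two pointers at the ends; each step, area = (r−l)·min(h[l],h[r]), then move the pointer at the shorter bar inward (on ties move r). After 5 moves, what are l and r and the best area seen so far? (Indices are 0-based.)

l=0, r=9, best area=247

[0,14] min(19,14)*14=196 best=196 * → r--
[0,13] min(19,19)*13=247 best=247 * → r--
[0,12] min(19,17)*12=204 best=247 → r--
[0,11] min(19,6)*11=66 best=247 → r--
[0,10] min(19,17)*10=170 best=247 → r--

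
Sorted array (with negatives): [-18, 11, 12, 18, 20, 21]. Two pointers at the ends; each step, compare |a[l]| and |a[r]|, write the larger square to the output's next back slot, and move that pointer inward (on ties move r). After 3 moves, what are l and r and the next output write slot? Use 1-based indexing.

[1,6] |-18|<=|21| out[6]=441 → r--
[1,5] |-18|<=|20| out[5]=400 → r--
[1,4] |-18|<=|18| out[4]=324 → r--

l=1, r=3, next write slot=3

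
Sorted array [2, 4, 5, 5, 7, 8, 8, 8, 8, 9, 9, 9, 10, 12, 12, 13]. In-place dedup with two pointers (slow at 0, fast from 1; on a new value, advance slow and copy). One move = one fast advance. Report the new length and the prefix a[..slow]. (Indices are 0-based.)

slow=0 fast=1: a[fast]=4≠a[slow]=2 write a[1]=4, slow++,fast++
slow=1 fast=2: a[fast]=5≠a[slow]=4 write a[2]=5, slow++,fast++
slow=2 fast=3: a[fast]=5=a[slow] dup, fast++
slow=2 fast=4: a[fast]=7≠a[slow]=5 write a[3]=7, slow++,fast++
slow=3 fast=5: a[fast]=8≠a[slow]=7 write a[4]=8, slow++,fast++
slow=4 fast=6: a[fast]=8=a[slow] dup, fast++
slow=4 fast=7: a[fast]=8=a[slow] dup, fast++
slow=4 fast=8: a[fast]=8=a[slow] dup, fast++
slow=4 fast=9: a[fast]=9≠a[slow]=8 write a[5]=9, slow++,fast++
slow=5 fast=10: a[fast]=9=a[slow] dup, fast++
slow=5 fast=11: a[fast]=9=a[slow] dup, fast++
slow=5 fast=12: a[fast]=10≠a[slow]=9 write a[6]=10, slow++,fast++
slow=6 fast=13: a[fast]=12≠a[slow]=10 write a[7]=12, slow++,fast++
slow=7 fast=14: a[fast]=12=a[slow] dup, fast++
slow=7 fast=15: a[fast]=13≠a[slow]=12 write a[8]=13, slow++,fast++

length 9; prefix = [2, 4, 5, 7, 8, 9, 10, 12, 13]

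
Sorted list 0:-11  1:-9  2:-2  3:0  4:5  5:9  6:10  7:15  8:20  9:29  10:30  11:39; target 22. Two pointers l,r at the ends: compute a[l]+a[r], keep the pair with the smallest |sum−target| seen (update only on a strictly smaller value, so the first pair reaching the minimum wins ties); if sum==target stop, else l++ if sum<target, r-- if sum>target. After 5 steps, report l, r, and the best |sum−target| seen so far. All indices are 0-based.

l=2, r=8, best |Δ|=1

[0,11] -11+39=28 d=6 * → r--
[0,10] -11+30=19 d=3 * → l++
[1,10] -9+30=21 d=1 * → l++
[2,10] -2+30=28 d=6 → r--
[2,9] -2+29=27 d=5 → r--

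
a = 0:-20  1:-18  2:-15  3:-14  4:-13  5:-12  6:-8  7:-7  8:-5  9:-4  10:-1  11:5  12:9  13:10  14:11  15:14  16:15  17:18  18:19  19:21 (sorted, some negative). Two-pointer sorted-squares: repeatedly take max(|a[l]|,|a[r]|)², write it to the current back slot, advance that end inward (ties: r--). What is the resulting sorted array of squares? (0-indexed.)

[1, 16, 25, 25, 49, 64, 81, 100, 121, 144, 169, 196, 196, 225, 225, 324, 324, 361, 400, 441]

l=0 r=19: |-20|<=|21| out[19]=441, r--
l=0 r=18: |-20|>|19| out[18]=400, l++
l=1 r=18: |-18|<=|19| out[17]=361, r--
l=1 r=17: |-18|<=|18| out[16]=324, r--
l=1 r=16: |-18|>|15| out[15]=324, l++
l=2 r=16: |-15|<=|15| out[14]=225, r--
l=2 r=15: |-15|>|14| out[13]=225, l++
l=3 r=15: |-14|<=|14| out[12]=196, r--
l=3 r=14: |-14|>|11| out[11]=196, l++
l=4 r=14: |-13|>|11| out[10]=169, l++
l=5 r=14: |-12|>|11| out[9]=144, l++
l=6 r=14: |-8|<=|11| out[8]=121, r--
l=6 r=13: |-8|<=|10| out[7]=100, r--
l=6 r=12: |-8|<=|9| out[6]=81, r--
l=6 r=11: |-8|>|5| out[5]=64, l++
l=7 r=11: |-7|>|5| out[4]=49, l++
l=8 r=11: |-5|<=|5| out[3]=25, r--
l=8 r=10: |-5|>|-1| out[2]=25, l++
l=9 r=10: |-4|>|-1| out[1]=16, l++
l=10 r=10: |-1|<=|-1| out[0]=1, r--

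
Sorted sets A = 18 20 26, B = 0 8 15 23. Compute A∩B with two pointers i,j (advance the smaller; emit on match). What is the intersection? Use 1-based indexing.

[i=1,j=1] 18>0 → j++
[i=1,j=2] 18>8 → j++
[i=1,j=3] 18>15 → j++
[i=1,j=4] 18<23 → i++
[i=2,j=4] 20<23 → i++
[i=3,j=4] 26>23 → j++

intersection = []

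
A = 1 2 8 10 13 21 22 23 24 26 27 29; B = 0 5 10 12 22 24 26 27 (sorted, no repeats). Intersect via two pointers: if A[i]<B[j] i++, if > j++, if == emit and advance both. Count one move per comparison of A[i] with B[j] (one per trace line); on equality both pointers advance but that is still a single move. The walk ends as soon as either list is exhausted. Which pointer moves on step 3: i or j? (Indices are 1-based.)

i=1 j=1: 1>0, j++
i=1 j=2: 1<5, i++
i=2 j=2: 2<5, i++

i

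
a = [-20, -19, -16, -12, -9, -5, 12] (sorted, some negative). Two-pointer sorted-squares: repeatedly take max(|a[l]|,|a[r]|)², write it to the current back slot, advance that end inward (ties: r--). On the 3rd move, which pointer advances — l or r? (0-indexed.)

[0,6] |-20|>|12| out[6]=400 → l++
[1,6] |-19|>|12| out[5]=361 → l++
[2,6] |-16|>|12| out[4]=256 → l++

l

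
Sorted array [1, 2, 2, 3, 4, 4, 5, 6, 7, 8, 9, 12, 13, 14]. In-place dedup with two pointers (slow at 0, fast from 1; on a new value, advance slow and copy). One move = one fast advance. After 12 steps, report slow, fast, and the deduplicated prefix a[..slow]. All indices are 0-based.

slow=10, fast=13, prefix=[1, 2, 3, 4, 5, 6, 7, 8, 9, 12, 13]

(s=0,f=1) a[fast]=2≠a[slow]=1 write a[1]=2 → slow++,fast++
(s=1,f=2) a[fast]=2=a[slow] dup → fast++
(s=1,f=3) a[fast]=3≠a[slow]=2 write a[2]=3 → slow++,fast++
(s=2,f=4) a[fast]=4≠a[slow]=3 write a[3]=4 → slow++,fast++
(s=3,f=5) a[fast]=4=a[slow] dup → fast++
(s=3,f=6) a[fast]=5≠a[slow]=4 write a[4]=5 → slow++,fast++
(s=4,f=7) a[fast]=6≠a[slow]=5 write a[5]=6 → slow++,fast++
(s=5,f=8) a[fast]=7≠a[slow]=6 write a[6]=7 → slow++,fast++
(s=6,f=9) a[fast]=8≠a[slow]=7 write a[7]=8 → slow++,fast++
(s=7,f=10) a[fast]=9≠a[slow]=8 write a[8]=9 → slow++,fast++
(s=8,f=11) a[fast]=12≠a[slow]=9 write a[9]=12 → slow++,fast++
(s=9,f=12) a[fast]=13≠a[slow]=12 write a[10]=13 → slow++,fast++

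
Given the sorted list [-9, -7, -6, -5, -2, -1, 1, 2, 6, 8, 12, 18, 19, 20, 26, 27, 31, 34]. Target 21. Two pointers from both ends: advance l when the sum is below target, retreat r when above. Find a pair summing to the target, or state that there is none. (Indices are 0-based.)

(-6, 27)

l=0 r=17: -9+34=25 >21, r--
l=0 r=16: -9+31=22 >21, r--
l=0 r=15: -9+27=18 <21, l++
l=1 r=15: -7+27=20 <21, l++
l=2 r=15: -6+27=21, found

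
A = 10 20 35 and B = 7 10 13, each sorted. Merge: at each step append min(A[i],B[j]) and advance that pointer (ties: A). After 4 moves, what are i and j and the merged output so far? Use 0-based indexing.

i=0 j=0: A[i]=10>B[j]=7 take 7, j++
i=0 j=1: A[i]=10<=B[j]=10 take 10, i++
i=1 j=1: A[i]=20>B[j]=10 take 10, j++
i=1 j=2: A[i]=20>B[j]=13 take 13, j++

i=1, j=3, merged so far=[7, 10, 10, 13]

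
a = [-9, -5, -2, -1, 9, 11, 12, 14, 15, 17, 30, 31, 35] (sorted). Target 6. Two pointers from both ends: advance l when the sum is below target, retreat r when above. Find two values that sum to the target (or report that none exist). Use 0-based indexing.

(-9, 15)

[0,12] -9+35=26 >6 → r--
[0,11] -9+31=22 >6 → r--
[0,10] -9+30=21 >6 → r--
[0,9] -9+17=8 >6 → r--
[0,8] -9+15=6 → found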